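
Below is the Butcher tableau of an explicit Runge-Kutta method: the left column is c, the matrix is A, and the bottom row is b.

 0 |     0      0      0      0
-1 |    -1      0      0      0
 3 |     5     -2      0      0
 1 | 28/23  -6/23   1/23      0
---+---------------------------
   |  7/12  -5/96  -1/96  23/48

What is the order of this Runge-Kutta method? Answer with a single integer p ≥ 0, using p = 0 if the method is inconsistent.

4

b = (7/12, -5/96, -1/96, 23/48)
c = (0, -1, 3, 1)
Ac = (0, 0, 2, 9/23)
Σ b_i: 7/12·1 + (-5/96)·1 + (-1/96)·1 + 23/48·1 = 1 ✓
b·c: (-5/96)·(-1) + (-1/96)·3 + 23/48·1 = 1/2 ✓
b·c²: (-5/96)·1 + (-1/96)·9 + 23/48·1 = 1/3 ✓
b·Ac: (-1/96)·2 + 23/48·9/23 = 1/6 ✓
b·c³: (-5/96)·(-1) + (-1/96)·27 + 23/48·1 = 1/4 ✓
b·(c∘Ac): (-1/96)·6 + 23/48·9/23 = 1/8 ✓
b·Ac²: (-1/96)·(-2) + 23/48·3/23 = 1/12 ✓
b·A²c: 23/48·2/23 = 1/24 ✓; 4 stages ⇒ order 4.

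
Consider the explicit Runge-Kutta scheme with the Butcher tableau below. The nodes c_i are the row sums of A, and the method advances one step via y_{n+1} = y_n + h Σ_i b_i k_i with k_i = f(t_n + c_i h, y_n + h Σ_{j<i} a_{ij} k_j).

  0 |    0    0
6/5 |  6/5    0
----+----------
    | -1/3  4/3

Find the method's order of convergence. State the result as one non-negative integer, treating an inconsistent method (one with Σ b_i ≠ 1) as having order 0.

1

b = (-1/3, 4/3)
c = (0, 6/5)
Σ b_i: (-1/3)·1 + 4/3·1 = 1 ✓
b·c: 4/3·6/5 = 8/5 ≠ 1/2 ⇒ order 1.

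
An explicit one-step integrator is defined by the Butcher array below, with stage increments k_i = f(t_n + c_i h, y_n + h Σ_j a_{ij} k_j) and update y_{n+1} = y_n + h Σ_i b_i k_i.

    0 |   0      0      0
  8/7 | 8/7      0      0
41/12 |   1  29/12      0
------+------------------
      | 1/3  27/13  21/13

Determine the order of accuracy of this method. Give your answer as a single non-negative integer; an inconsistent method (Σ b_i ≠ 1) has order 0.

b = (1/3, 27/13, 21/13)
c = (0, 8/7, 41/12)
Ac = (0, 0, 58/21)
Σ b_i: 1/3·1 + 27/13·1 + 21/13·1 = 157/39 ≠ 1 ⇒ order 0.

0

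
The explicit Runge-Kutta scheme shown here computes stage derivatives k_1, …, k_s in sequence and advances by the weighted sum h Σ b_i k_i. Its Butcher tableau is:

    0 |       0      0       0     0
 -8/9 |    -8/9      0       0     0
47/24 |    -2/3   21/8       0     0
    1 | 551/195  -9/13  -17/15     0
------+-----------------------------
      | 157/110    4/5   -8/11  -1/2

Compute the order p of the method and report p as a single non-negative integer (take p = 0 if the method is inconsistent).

b = (157/110, 4/5, -8/11, -1/2)
c = (0, -8/9, 47/24, 1)
Ac = (0, 0, -7/3, -7507/4680)
Σ b_i: 157/110·1 + 4/5·1 + (-8/11)·1 + (-1/2)·1 = 1 ✓
b·c: 4/5·(-8/9) + (-8/11)·47/24 + (-1/2)·1 = -2609/990 ≠ 1/2 ⇒ order 1.

1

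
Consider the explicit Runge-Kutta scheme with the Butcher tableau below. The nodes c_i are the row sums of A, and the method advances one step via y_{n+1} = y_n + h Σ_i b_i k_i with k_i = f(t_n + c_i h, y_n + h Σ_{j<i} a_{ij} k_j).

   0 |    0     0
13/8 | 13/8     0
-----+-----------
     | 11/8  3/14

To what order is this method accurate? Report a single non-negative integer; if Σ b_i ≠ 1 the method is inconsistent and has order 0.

b = (11/8, 3/14)
c = (0, 13/8)
Σ b_i: 11/8·1 + 3/14·1 = 89/56 ≠ 1 ⇒ order 0.

0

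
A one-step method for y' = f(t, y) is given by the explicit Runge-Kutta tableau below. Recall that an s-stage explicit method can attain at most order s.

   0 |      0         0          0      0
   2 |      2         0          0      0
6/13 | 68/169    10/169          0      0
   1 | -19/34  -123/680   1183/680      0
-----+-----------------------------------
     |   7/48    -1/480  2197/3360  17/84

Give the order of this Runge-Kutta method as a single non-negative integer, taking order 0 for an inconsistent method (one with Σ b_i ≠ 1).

b = (7/48, -1/480, 2197/3360, 17/84)
c = (0, 2, 6/13, 1)
Ac = (0, 0, 20/169, 15/34)
Σ b_i: 7/48·1 + (-1/480)·1 + 2197/3360·1 + 17/84·1 = 1 ✓
b·c: (-1/480)·2 + 2197/3360·6/13 + 17/84·1 = 1/2 ✓
b·c²: (-1/480)·4 + 2197/3360·36/169 + 17/84·1 = 1/3 ✓
b·Ac: 2197/3360·20/169 + 17/84·15/34 = 1/6 ✓
b·c³: (-1/480)·8 + 2197/3360·216/2197 + 17/84·1 = 1/4 ✓
b·(c∘Ac): 2197/3360·120/2197 + 17/84·15/34 = 1/8 ✓
b·Ac²: 2197/3360·40/169 + 17/84·(-6/17) = 1/12 ✓
b·A²c: 17/84·7/34 = 1/24 ✓; 4 stages ⇒ order 4.

4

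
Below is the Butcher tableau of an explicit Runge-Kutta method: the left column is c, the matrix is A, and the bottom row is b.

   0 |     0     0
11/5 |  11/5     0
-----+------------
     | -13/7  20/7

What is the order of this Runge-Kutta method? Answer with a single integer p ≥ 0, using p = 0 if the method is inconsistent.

b = (-13/7, 20/7)
c = (0, 11/5)
Σ b_i: (-13/7)·1 + 20/7·1 = 1 ✓
b·c: 20/7·11/5 = 44/7 ≠ 1/2 ⇒ order 1.

1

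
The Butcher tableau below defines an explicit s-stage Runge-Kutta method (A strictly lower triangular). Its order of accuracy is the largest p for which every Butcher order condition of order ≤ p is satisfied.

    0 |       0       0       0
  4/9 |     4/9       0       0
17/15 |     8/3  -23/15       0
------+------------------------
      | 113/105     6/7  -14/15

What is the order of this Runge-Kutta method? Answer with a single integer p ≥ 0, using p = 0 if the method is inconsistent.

b = (113/105, 6/7, -14/15)
c = (0, 4/9, 17/15)
Ac = (0, 0, -92/135)
Σ b_i: 113/105·1 + 6/7·1 + (-14/15)·1 = 1 ✓
b·c: 6/7·4/9 + (-14/15)·17/15 = -1066/1575 ≠ 1/2 ⇒ order 1.

1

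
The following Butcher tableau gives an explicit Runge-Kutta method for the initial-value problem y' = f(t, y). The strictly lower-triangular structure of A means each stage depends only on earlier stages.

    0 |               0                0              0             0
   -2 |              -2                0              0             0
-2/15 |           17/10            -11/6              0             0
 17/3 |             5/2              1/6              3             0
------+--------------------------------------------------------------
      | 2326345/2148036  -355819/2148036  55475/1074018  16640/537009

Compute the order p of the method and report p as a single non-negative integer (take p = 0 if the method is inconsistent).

3

b = (2326345/2148036, -355819/2148036, 55475/1074018, 16640/537009)
c = (0, -2, -2/15, 17/3)
Ac = (0, 0, 11/3, -11/15)
Σ b_i: 2326345/2148036·1 + (-355819/2148036)·1 + 55475/1074018·1 + 16640/537009·1 = 1 ✓
b·c: (-355819/2148036)·(-2) + 55475/1074018·(-2/15) + 16640/537009·17/3 = 1/2 ✓
b·c²: (-355819/2148036)·4 + 55475/1074018·4/225 + 16640/537009·289/9 = 1/3 ✓
b·Ac: 55475/1074018·11/3 + 16640/537009·(-11/15) = 1/6 ✓
b·c³: (-355819/2148036)·(-8) + 55475/1074018·(-8/3375) + 16640/537009·4913/27 = 168274618/24165405 ≠ 1/4 ⇒ order 3.
b·(c∘Ac): 55475/1074018·(-22/45) + 16640/537009·(-187/45) = -7519/48819 ≠ 1/8
b·Ac²: 55475/1074018·(-22/3) + 16640/537009·18/25 = -2871413/8055135 ≠ 1/12
b·A²c: 16640/537009·11 = 16640/48819 ≠ 1/24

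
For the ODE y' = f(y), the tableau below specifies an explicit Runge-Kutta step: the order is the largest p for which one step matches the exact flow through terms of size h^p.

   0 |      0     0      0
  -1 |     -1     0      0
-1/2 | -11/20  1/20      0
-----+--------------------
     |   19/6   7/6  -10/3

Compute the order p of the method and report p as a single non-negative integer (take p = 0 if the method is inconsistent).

3

b = (19/6, 7/6, -10/3)
c = (0, -1, -1/2)
Ac = (0, 0, -1/20)
Σ b_i: 19/6·1 + 7/6·1 + (-10/3)·1 = 1 ✓
b·c: 7/6·(-1) + (-10/3)·(-1/2) = 1/2 ✓
b·c²: 7/6·1 + (-10/3)·1/4 = 1/3 ✓
b·Ac: (-10/3)·(-1/20) = 1/6 ✓; 3 stages ⇒ order 3.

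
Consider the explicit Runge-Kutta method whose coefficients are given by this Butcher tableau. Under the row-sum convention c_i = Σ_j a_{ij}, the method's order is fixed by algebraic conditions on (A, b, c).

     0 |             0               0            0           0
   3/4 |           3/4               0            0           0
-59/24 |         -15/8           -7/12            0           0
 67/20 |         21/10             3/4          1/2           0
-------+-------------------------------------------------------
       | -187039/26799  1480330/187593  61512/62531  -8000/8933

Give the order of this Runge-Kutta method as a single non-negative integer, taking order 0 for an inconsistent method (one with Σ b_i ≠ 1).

3

b = (-187039/26799, 1480330/187593, 61512/62531, -8000/8933)
c = (0, 3/4, -59/24, 67/20)
Ac = (0, 0, -7/16, -2/3)
Σ b_i: (-187039/26799)·1 + 1480330/187593·1 + 61512/62531·1 + (-8000/8933)·1 = 1 ✓
b·c: 1480330/187593·3/4 + 61512/62531·(-59/24) + (-8000/8933)·67/20 = 1/2 ✓
b·c²: 1480330/187593·9/16 + 61512/62531·3481/576 + (-8000/8933)·4489/400 = 1/3 ✓
b·Ac: 61512/62531·(-7/16) + (-8000/8933)·(-2/3) = 1/6 ✓
b·c³: 1480330/187593·27/64 + 61512/62531·(-205379/13824) + (-8000/8933)·300763/8000 = -231308009/5145408 ≠ 1/4 ⇒ order 3.
b·(c∘Ac): 61512/62531·413/384 + (-8000/8933)·(-67/30) = 1311251/428784 ≠ 1/8
b·Ac²: 61512/62531·(-21/64) + (-8000/8933)·3967/1152 = -2191103/643176 ≠ 1/12
b·A²c: (-8000/8933)·(-7/32) = 1750/8933 ≠ 1/24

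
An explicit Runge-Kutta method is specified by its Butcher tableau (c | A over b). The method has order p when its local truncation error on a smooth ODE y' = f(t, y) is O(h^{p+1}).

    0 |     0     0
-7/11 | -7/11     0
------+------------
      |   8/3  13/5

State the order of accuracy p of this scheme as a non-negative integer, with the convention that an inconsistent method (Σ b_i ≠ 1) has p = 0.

b = (8/3, 13/5)
c = (0, -7/11)
Σ b_i: 8/3·1 + 13/5·1 = 79/15 ≠ 1 ⇒ order 0.

0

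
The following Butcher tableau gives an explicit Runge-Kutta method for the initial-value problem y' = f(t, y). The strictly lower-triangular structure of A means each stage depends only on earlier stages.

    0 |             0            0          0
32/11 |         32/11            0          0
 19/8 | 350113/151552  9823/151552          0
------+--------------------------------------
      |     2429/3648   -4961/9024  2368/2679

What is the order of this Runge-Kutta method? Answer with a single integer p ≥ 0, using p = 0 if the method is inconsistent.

b = (2429/3648, -4961/9024, 2368/2679)
c = (0, 32/11, 19/8)
Ac = (0, 0, 893/4736)
Σ b_i: 2429/3648·1 + (-4961/9024)·1 + 2368/2679·1 = 1 ✓
b·c: (-4961/9024)·32/11 + 2368/2679·19/8 = 1/2 ✓
b·c²: (-4961/9024)·1024/121 + 2368/2679·361/64 = 1/3 ✓
b·Ac: 2368/2679·893/4736 = 1/6 ✓; 3 stages ⇒ order 3.

3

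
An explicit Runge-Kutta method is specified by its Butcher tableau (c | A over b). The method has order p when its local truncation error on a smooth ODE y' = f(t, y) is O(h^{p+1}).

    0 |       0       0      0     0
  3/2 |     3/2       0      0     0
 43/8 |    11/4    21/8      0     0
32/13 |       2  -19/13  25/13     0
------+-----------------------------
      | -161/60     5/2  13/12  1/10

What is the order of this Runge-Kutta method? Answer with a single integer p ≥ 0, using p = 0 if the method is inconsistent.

b = (-161/60, 5/2, 13/12, 1/10)
c = (0, 3/2, 43/8, 32/13)
Ac = (0, 0, 63/16, 847/104)
Σ b_i: (-161/60)·1 + 5/2·1 + 13/12·1 + 1/10·1 = 1 ✓
b·c: 5/2·3/2 + 13/12·43/8 + 1/10·32/13 = 61271/6240 ≠ 1/2 ⇒ order 1.

1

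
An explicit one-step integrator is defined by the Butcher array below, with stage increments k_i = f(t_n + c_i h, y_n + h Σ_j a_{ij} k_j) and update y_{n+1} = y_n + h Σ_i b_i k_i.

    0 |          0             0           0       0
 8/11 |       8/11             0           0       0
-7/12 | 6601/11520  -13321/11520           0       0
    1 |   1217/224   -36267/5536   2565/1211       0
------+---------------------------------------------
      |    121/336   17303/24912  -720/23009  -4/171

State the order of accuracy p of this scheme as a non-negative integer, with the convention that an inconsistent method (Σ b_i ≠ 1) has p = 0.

4

b = (121/336, 17303/24912, -720/23009, -4/171)
c = (0, 8/11, -7/12, 1)
Ac = (0, 0, -1211/1440, -6)
Σ b_i: 121/336·1 + 17303/24912·1 + (-720/23009)·1 + (-4/171)·1 = 1 ✓
b·c: 17303/24912·8/11 + (-720/23009)·(-7/12) + (-4/171)·1 = 1/2 ✓
b·c²: 17303/24912·64/121 + (-720/23009)·49/144 + (-4/171)·1 = 1/3 ✓
b·Ac: (-720/23009)·(-1211/1440) + (-4/171)·(-6) = 1/6 ✓
b·c³: 17303/24912·512/1331 + (-720/23009)·(-343/1728) + (-4/171)·1 = 1/4 ✓
b·(c∘Ac): (-720/23009)·8477/17280 + (-4/171)·(-6) = 1/8 ✓
b·Ac²: (-720/23009)·(-1211/1980) + (-4/171)·(-483/176) = 1/12 ✓
b·A²c: (-4/171)·(-57/32) = 1/24 ✓; 4 stages ⇒ order 4.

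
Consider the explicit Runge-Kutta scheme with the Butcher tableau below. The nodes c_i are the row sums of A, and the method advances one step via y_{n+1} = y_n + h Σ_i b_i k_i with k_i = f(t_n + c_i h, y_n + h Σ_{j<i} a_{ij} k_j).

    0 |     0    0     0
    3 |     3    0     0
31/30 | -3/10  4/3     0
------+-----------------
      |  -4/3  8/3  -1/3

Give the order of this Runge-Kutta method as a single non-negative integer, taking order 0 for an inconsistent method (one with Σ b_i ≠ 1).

1

b = (-4/3, 8/3, -1/3)
c = (0, 3, 31/30)
Ac = (0, 0, 4)
Σ b_i: (-4/3)·1 + 8/3·1 + (-1/3)·1 = 1 ✓
b·c: 8/3·3 + (-1/3)·31/30 = 689/90 ≠ 1/2 ⇒ order 1.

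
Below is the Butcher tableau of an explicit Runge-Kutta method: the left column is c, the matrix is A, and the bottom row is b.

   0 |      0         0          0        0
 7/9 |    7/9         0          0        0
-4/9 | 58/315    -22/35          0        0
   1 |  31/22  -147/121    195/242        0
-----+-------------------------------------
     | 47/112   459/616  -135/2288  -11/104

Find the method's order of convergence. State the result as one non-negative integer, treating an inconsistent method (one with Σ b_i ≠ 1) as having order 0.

4

b = (47/112, 459/616, -135/2288, -11/104)
c = (0, 7/9, -4/9, 1)
Ac = (0, 0, -22/45, -43/33)
Σ b_i: 47/112·1 + 459/616·1 + (-135/2288)·1 + (-11/104)·1 = 1 ✓
b·c: 459/616·7/9 + (-135/2288)·(-4/9) + (-11/104)·1 = 1/2 ✓
b·c²: 459/616·49/81 + (-135/2288)·16/81 + (-11/104)·1 = 1/3 ✓
b·Ac: (-135/2288)·(-22/45) + (-11/104)·(-43/33) = 1/6 ✓
b·c³: 459/616·343/729 + (-135/2288)·(-64/729) + (-11/104)·1 = 1/4 ✓
b·(c∘Ac): (-135/2288)·88/405 + (-11/104)·(-43/33) = 1/8 ✓
b·Ac²: (-135/2288)·(-154/405) + (-11/104)·(-19/33) = 1/12 ✓
b·A²c: (-11/104)·(-13/33) = 1/24 ✓; 4 stages ⇒ order 4.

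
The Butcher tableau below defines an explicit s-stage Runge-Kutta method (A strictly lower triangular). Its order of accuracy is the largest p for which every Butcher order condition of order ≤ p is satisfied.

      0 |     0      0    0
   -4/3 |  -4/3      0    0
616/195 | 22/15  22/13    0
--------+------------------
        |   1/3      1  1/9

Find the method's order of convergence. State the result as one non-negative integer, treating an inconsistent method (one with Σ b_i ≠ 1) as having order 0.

b = (1/3, 1, 1/9)
c = (0, -4/3, 616/195)
Ac = (0, 0, -88/39)
Σ b_i: 1/3·1 + 1·1 + 1/9·1 = 13/9 ≠ 1 ⇒ order 0.

0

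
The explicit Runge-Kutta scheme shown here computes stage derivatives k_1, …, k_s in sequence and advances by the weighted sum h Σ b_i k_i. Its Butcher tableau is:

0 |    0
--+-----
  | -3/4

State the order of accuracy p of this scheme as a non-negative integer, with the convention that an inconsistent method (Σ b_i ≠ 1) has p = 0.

0

b = (-3/4)
c = (0)
Σ b_i: (-3/4)·1 = -3/4 ≠ 1 ⇒ order 0.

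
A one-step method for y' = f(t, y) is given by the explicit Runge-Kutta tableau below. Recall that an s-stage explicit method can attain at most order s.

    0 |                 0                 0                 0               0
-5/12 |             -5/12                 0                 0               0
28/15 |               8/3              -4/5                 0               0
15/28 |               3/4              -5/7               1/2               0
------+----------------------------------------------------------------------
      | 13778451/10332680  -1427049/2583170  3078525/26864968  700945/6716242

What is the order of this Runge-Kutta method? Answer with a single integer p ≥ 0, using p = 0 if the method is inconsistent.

3

b = (13778451/10332680, -1427049/2583170, 3078525/26864968, 700945/6716242)
c = (0, -5/12, 28/15, 15/28)
Ac = (0, 0, 1/3, 517/420)
Σ b_i: 13778451/10332680·1 + (-1427049/2583170)·1 + 3078525/26864968·1 + 700945/6716242·1 = 1 ✓
b·c: (-1427049/2583170)·(-5/12) + 3078525/26864968·28/15 + 700945/6716242·15/28 = 1/2 ✓
b·c²: (-1427049/2583170)·25/144 + 3078525/26864968·784/225 + 700945/6716242·225/784 = 1/3 ✓
b·Ac: 3078525/26864968·1/3 + 700945/6716242·517/420 = 1/6 ✓
b·c³: (-1427049/2583170)·(-125/1728) + 3078525/26864968·21952/3375 + 700945/6716242·3375/21952 = 521647141/650958840 ≠ 1/4 ⇒ order 3.
b·(c∘Ac): 3078525/26864968·28/45 + 700945/6716242·517/784 = 3474875/24798432 ≠ 1/8
b·Ac²: 3078525/26864968·(-5/36) + 700945/6716242·4531/2800 = 61643159/402974520 ≠ 1/12
b·A²c: 700945/6716242·1/6 = 700945/40297452 ≠ 1/24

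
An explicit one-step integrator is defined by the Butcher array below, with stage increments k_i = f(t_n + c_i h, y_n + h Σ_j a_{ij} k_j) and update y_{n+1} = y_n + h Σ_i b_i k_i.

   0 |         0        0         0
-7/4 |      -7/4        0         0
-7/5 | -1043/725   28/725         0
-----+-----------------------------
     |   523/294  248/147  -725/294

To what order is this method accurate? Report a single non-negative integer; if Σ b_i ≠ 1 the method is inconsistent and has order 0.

3

b = (523/294, 248/147, -725/294)
c = (0, -7/4, -7/5)
Ac = (0, 0, -49/725)
Σ b_i: 523/294·1 + 248/147·1 + (-725/294)·1 = 1 ✓
b·c: 248/147·(-7/4) + (-725/294)·(-7/5) = 1/2 ✓
b·c²: 248/147·49/16 + (-725/294)·49/25 = 1/3 ✓
b·Ac: (-725/294)·(-49/725) = 1/6 ✓; 3 stages ⇒ order 3.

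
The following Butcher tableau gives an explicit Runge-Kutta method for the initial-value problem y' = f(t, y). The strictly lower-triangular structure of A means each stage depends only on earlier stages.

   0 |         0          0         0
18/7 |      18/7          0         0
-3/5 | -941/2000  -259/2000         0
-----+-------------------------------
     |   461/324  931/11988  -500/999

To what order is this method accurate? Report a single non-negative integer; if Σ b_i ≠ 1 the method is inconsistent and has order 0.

3

b = (461/324, 931/11988, -500/999)
c = (0, 18/7, -3/5)
Ac = (0, 0, -333/1000)
Σ b_i: 461/324·1 + 931/11988·1 + (-500/999)·1 = 1 ✓
b·c: 931/11988·18/7 + (-500/999)·(-3/5) = 1/2 ✓
b·c²: 931/11988·324/49 + (-500/999)·9/25 = 1/3 ✓
b·Ac: (-500/999)·(-333/1000) = 1/6 ✓; 3 stages ⇒ order 3.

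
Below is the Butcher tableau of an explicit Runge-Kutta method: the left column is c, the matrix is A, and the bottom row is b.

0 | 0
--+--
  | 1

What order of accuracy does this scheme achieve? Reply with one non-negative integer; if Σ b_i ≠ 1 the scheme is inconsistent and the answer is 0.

b = (1)
c = (0)
Σ b_i: 1·1 = 1 ✓; 1 stage ⇒ order 1.

1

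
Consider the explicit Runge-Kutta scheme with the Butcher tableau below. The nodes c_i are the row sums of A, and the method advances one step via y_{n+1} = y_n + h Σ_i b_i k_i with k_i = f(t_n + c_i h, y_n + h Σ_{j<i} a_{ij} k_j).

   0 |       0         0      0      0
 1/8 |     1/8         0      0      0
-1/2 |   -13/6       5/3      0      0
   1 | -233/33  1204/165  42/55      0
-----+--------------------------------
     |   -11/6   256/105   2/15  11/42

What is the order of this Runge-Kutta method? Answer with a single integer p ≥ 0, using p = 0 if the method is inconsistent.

4

b = (-11/6, 256/105, 2/15, 11/42)
c = (0, 1/8, -1/2, 1)
Ac = (0, 0, 5/24, 35/66)
Σ b_i: (-11/6)·1 + 256/105·1 + 2/15·1 + 11/42·1 = 1 ✓
b·c: 256/105·1/8 + 2/15·(-1/2) + 11/42·1 = 1/2 ✓
b·c²: 256/105·1/64 + 2/15·1/4 + 11/42·1 = 1/3 ✓
b·Ac: 2/15·5/24 + 11/42·35/66 = 1/6 ✓
b·c³: 256/105·1/512 + 2/15·(-1/8) + 11/42·1 = 1/4 ✓
b·(c∘Ac): 2/15·(-5/48) + 11/42·35/66 = 1/8 ✓
b·Ac²: 2/15·5/192 + 11/42·161/528 = 1/12 ✓
b·A²c: 11/42·7/44 = 1/24 ✓; 4 stages ⇒ order 4.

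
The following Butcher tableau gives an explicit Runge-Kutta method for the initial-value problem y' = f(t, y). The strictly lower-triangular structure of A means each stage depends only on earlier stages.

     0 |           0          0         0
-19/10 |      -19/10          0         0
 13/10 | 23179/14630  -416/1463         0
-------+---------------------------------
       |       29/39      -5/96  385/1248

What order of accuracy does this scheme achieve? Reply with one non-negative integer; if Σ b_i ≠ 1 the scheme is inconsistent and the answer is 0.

b = (29/39, -5/96, 385/1248)
c = (0, -19/10, 13/10)
Ac = (0, 0, 208/385)
Σ b_i: 29/39·1 + (-5/96)·1 + 385/1248·1 = 1 ✓
b·c: (-5/96)·(-19/10) + 385/1248·13/10 = 1/2 ✓
b·c²: (-5/96)·361/100 + 385/1248·169/100 = 1/3 ✓
b·Ac: 385/1248·208/385 = 1/6 ✓; 3 stages ⇒ order 3.

3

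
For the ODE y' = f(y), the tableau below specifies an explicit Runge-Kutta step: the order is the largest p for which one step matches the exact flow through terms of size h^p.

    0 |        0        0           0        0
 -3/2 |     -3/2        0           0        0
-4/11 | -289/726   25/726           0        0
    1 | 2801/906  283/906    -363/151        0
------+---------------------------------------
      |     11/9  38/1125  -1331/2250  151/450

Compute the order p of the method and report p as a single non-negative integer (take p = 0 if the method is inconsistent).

b = (11/9, 38/1125, -1331/2250, 151/450)
c = (0, -3/2, -4/11, 1)
Ac = (0, 0, -25/484, 245/604)
Σ b_i: 11/9·1 + 38/1125·1 + (-1331/2250)·1 + 151/450·1 = 1 ✓
b·c: 38/1125·(-3/2) + (-1331/2250)·(-4/11) + 151/450·1 = 1/2 ✓
b·c²: 38/1125·9/4 + (-1331/2250)·16/121 + 151/450·1 = 1/3 ✓
b·Ac: (-1331/2250)·(-25/484) + 151/450·245/604 = 1/6 ✓
b·c³: 38/1125·(-27/8) + (-1331/2250)·(-64/1331) + 151/450·1 = 1/4 ✓
b·(c∘Ac): (-1331/2250)·25/1331 + 151/450·245/604 = 1/8 ✓
b·Ac²: (-1331/2250)·75/968 + 151/450·465/1208 = 1/12 ✓
b·A²c: 151/450·75/604 = 1/24 ✓; 4 stages ⇒ order 4.

4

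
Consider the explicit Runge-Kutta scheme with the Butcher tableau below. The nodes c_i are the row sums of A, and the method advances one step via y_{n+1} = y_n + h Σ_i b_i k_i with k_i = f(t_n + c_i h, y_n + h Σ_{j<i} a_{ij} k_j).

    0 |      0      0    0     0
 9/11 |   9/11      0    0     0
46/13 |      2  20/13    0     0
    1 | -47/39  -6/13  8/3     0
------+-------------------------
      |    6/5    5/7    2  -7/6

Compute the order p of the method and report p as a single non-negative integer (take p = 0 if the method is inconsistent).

b = (6/5, 5/7, 2, -7/6)
c = (0, 9/11, 46/13, 1)
Ac = (0, 0, 180/143, 3886/429)
Σ b_i: 6/5·1 + 5/7·1 + 2·1 + (-7/6)·1 = 577/210 ≠ 1 ⇒ order 0.

0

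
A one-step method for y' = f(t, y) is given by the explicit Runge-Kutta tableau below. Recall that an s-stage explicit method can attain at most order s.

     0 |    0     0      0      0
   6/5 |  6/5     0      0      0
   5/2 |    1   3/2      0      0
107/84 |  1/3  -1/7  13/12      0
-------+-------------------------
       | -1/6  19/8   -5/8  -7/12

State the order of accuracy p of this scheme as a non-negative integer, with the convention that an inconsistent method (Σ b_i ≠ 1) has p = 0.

1

b = (-1/6, 19/8, -5/8, -7/12)
c = (0, 6/5, 5/2, 107/84)
Ac = (0, 0, 9/5, 2131/840)
Σ b_i: (-1/6)·1 + 19/8·1 + (-5/8)·1 + (-7/12)·1 = 1 ✓
b·c: 19/8·6/5 + (-5/8)·5/2 + (-7/12)·107/84 = 49/90 ≠ 1/2 ⇒ order 1.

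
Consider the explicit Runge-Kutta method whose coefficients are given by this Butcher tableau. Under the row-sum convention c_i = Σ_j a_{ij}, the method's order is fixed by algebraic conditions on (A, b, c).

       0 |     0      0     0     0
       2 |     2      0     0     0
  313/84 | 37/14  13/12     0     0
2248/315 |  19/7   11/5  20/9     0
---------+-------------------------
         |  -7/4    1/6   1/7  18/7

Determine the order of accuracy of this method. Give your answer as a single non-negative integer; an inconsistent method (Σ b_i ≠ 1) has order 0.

b = (-7/4, 1/6, 1/7, 18/7)
c = (0, 2, 313/84, 2248/315)
Ac = (0, 0, 13/6, 11983/945)
Σ b_i: (-7/4)·1 + 1/6·1 + 1/7·1 + 18/7·1 = 95/84 ≠ 1 ⇒ order 0.

0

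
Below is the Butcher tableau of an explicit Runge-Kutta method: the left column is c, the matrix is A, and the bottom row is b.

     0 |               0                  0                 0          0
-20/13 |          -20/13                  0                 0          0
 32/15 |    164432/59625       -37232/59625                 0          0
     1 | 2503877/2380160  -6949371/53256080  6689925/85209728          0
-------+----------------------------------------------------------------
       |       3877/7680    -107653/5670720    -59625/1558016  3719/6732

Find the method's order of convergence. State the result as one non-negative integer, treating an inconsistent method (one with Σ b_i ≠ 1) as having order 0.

b = (3877/7680, -107653/5670720, -59625/1558016, 3719/6732)
c = (0, -20/13, 32/15, 1)
Ac = (0, 0, 11456/11925, 2739/7438)
Σ b_i: 3877/7680·1 + (-107653/5670720)·1 + (-59625/1558016)·1 + 3719/6732·1 = 1 ✓
b·c: (-107653/5670720)·(-20/13) + (-59625/1558016)·32/15 + 3719/6732·1 = 1/2 ✓
b·c²: (-107653/5670720)·400/169 + (-59625/1558016)·1024/225 + 3719/6732·1 = 1/3 ✓
b·Ac: (-59625/1558016)·11456/11925 + 3719/6732·2739/7438 = 1/6 ✓
b·c³: (-107653/5670720)·(-8000/2197) + (-59625/1558016)·32768/3375 + 3719/6732·1 = 1/4 ✓
b·(c∘Ac): (-59625/1558016)·366592/178875 + 3719/6732·2739/7438 = 1/8 ✓
b·Ac²: (-59625/1558016)·(-45824/31005) + 3719/6732·2343/48347 = 1/12 ✓
b·A²c: 3719/6732·561/7438 = 1/24 ✓; 4 stages ⇒ order 4.

4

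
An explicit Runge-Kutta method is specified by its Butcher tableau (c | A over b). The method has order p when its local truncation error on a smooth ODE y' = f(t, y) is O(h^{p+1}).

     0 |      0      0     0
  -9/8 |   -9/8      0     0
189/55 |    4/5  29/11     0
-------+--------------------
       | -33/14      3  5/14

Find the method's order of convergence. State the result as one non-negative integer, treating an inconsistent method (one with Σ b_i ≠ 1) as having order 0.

1

b = (-33/14, 3, 5/14)
c = (0, -9/8, 189/55)
Ac = (0, 0, -261/88)
Σ b_i: (-33/14)·1 + 3·1 + 5/14·1 = 1 ✓
b·c: 3·(-9/8) + 5/14·189/55 = -189/88 ≠ 1/2 ⇒ order 1.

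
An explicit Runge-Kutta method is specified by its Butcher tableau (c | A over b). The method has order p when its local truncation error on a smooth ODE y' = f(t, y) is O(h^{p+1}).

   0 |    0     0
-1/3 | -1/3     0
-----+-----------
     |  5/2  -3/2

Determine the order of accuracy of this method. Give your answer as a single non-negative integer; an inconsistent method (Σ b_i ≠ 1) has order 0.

2

b = (5/2, -3/2)
c = (0, -1/3)
Σ b_i: 5/2·1 + (-3/2)·1 = 1 ✓
b·c: (-3/2)·(-1/3) = 1/2 ✓; 2 stages ⇒ order 2.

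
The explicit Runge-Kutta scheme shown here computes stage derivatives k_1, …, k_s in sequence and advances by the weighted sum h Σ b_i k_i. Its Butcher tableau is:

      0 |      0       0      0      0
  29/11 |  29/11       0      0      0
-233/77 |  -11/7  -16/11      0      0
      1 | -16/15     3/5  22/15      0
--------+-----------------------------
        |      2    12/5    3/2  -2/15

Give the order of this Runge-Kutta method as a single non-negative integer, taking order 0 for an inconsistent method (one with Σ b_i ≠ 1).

b = (2, 12/5, 3/2, -2/15)
c = (0, 29/11, -233/77, 1)
Ac = (0, 0, -464/121, -3299/1155)
Σ b_i: 2·1 + 12/5·1 + 3/2·1 + (-2/15)·1 = 173/30 ≠ 1 ⇒ order 0.

0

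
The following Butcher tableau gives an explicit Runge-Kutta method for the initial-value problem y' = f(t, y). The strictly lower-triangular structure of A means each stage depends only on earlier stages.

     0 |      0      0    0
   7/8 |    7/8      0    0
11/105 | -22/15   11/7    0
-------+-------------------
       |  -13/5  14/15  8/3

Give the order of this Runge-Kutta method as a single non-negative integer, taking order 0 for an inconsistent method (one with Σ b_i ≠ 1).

1

b = (-13/5, 14/15, 8/3)
c = (0, 7/8, 11/105)
Ac = (0, 0, 11/8)
Σ b_i: (-13/5)·1 + 14/15·1 + 8/3·1 = 1 ✓
b·c: 14/15·7/8 + 8/3·11/105 = 1381/1260 ≠ 1/2 ⇒ order 1.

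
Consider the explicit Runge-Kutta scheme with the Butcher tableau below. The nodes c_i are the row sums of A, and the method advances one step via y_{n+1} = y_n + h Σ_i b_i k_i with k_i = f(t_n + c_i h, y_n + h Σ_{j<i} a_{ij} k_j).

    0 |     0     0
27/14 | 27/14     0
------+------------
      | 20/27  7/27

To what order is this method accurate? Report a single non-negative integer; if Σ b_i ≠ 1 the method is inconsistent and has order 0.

2

b = (20/27, 7/27)
c = (0, 27/14)
Σ b_i: 20/27·1 + 7/27·1 = 1 ✓
b·c: 7/27·27/14 = 1/2 ✓; 2 stages ⇒ order 2.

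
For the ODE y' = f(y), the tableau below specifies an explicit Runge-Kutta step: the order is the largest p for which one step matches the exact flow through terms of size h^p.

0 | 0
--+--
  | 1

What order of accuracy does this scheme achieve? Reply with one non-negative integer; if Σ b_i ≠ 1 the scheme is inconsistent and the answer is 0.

b = (1)
c = (0)
Σ b_i: 1·1 = 1 ✓; 1 stage ⇒ order 1.

1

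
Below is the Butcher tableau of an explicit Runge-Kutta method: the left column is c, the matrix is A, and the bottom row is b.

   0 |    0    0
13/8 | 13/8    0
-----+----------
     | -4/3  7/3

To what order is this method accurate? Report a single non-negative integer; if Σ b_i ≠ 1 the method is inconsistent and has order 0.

b = (-4/3, 7/3)
c = (0, 13/8)
Σ b_i: (-4/3)·1 + 7/3·1 = 1 ✓
b·c: 7/3·13/8 = 91/24 ≠ 1/2 ⇒ order 1.

1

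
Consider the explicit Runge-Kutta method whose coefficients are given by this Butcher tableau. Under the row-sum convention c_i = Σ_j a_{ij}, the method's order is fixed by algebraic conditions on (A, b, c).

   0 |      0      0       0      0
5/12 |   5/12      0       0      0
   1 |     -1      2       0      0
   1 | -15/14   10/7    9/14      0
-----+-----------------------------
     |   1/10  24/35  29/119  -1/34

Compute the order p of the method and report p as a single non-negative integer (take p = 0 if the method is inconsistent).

b = (1/10, 24/35, 29/119, -1/34)
c = (0, 5/12, 1, 1)
Ac = (0, 0, 5/6, 26/21)
Σ b_i: 1/10·1 + 24/35·1 + 29/119·1 + (-1/34)·1 = 1 ✓
b·c: 24/35·5/12 + 29/119·1 + (-1/34)·1 = 1/2 ✓
b·c²: 24/35·25/144 + 29/119·1 + (-1/34)·1 = 1/3 ✓
b·Ac: 29/119·5/6 + (-1/34)·26/21 = 1/6 ✓
b·c³: 24/35·125/1728 + 29/119·1 + (-1/34)·1 = 19/72 ≠ 1/4 ⇒ order 3.
b·(c∘Ac): 29/119·5/6 + (-1/34)·26/21 = 1/6 ≠ 1/8
b·Ac²: 29/119·25/72 + (-1/34)·449/504 = 143/2448 ≠ 1/12
b·A²c: (-1/34)·15/28 = -15/952 ≠ 1/24

3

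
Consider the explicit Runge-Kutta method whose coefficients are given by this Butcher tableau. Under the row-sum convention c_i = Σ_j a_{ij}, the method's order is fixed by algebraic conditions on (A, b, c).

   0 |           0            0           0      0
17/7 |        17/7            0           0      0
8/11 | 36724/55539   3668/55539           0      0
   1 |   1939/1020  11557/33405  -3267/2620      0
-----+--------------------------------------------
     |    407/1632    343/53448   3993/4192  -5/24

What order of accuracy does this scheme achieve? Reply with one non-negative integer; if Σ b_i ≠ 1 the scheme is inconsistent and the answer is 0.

4

b = (407/1632, 343/53448, 3993/4192, -5/24)
c = (0, 17/7, 8/11, 1)
Ac = (0, 0, 524/3267, -1/15)
Σ b_i: 407/1632·1 + 343/53448·1 + 3993/4192·1 + (-5/24)·1 = 1 ✓
b·c: 343/53448·17/7 + 3993/4192·8/11 + (-5/24)·1 = 1/2 ✓
b·c²: 343/53448·289/49 + 3993/4192·64/121 + (-5/24)·1 = 1/3 ✓
b·Ac: 3993/4192·524/3267 + (-5/24)·(-1/15) = 1/6 ✓
b·c³: 343/53448·4913/343 + 3993/4192·512/1331 + (-5/24)·1 = 1/4 ✓
b·(c∘Ac): 3993/4192·4192/35937 + (-5/24)·(-1/15) = 1/8 ✓
b·Ac²: 3993/4192·8908/22869 + (-5/24)·29/21 = 1/12 ✓
b·A²c: (-5/24)·(-1/5) = 1/24 ✓; 4 stages ⇒ order 4.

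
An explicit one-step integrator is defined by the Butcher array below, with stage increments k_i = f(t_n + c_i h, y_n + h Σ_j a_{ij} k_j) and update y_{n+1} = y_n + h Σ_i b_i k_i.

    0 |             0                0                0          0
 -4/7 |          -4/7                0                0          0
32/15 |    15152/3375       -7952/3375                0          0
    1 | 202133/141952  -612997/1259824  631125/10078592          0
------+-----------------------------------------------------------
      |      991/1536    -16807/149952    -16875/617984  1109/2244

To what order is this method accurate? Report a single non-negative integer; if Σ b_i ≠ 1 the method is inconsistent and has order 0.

b = (991/1536, -16807/149952, -16875/617984, 1109/2244)
c = (0, -4/7, 32/15, 1)
Ac = (0, 0, 4544/3375, 913/2218)
Σ b_i: 991/1536·1 + (-16807/149952)·1 + (-16875/617984)·1 + 1109/2244·1 = 1 ✓
b·c: (-16807/149952)·(-4/7) + (-16875/617984)·32/15 + 1109/2244·1 = 1/2 ✓
b·c²: (-16807/149952)·16/49 + (-16875/617984)·1024/225 + 1109/2244·1 = 1/3 ✓
b·Ac: (-16875/617984)·4544/3375 + 1109/2244·913/2218 = 1/6 ✓
b·c³: (-16807/149952)·(-64/343) + (-16875/617984)·32768/3375 + 1109/2244·1 = 1/4 ✓
b·(c∘Ac): (-16875/617984)·145408/50625 + 1109/2244·913/2218 = 1/8 ✓
b·Ac²: (-16875/617984)·(-18176/23625) + 1109/2244·979/7763 = 1/12 ✓
b·A²c: 1109/2244·187/2218 = 1/24 ✓; 4 stages ⇒ order 4.

4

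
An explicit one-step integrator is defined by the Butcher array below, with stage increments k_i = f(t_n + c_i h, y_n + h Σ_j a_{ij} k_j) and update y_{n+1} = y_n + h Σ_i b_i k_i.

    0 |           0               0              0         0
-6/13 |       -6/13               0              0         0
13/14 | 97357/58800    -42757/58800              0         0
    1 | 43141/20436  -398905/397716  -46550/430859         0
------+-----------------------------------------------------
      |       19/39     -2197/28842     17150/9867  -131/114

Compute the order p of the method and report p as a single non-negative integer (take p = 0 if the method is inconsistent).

b = (19/39, -2197/28842, 17150/9867, -131/114)
c = (0, -6/13, 13/14, 1)
Ac = (0, 0, 3289/9800, 95/262)
Σ b_i: 19/39·1 + (-2197/28842)·1 + 17150/9867·1 + (-131/114)·1 = 1 ✓
b·c: (-2197/28842)·(-6/13) + 17150/9867·13/14 + (-131/114)·1 = 1/2 ✓
b·c²: (-2197/28842)·36/169 + 17150/9867·169/196 + (-131/114)·1 = 1/3 ✓
b·Ac: 17150/9867·3289/9800 + (-131/114)·95/262 = 1/6 ✓
b·c³: (-2197/28842)·(-216/2197) + 17150/9867·2197/2744 + (-131/114)·1 = 1/4 ✓
b·(c∘Ac): 17150/9867·42757/137200 + (-131/114)·95/262 = 1/8 ✓
b·Ac²: 17150/9867·(-759/4900) + (-131/114)·(-1045/3406) = 1/12 ✓
b·A²c: (-131/114)·(-19/524) = 1/24 ✓; 4 stages ⇒ order 4.

4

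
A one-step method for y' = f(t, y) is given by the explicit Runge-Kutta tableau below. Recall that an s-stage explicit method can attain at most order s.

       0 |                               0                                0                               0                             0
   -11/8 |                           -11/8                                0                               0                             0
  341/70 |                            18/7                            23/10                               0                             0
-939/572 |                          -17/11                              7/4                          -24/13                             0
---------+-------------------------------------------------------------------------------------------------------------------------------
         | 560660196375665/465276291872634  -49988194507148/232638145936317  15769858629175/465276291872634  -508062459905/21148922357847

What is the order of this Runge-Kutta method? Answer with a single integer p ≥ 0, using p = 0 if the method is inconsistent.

3

b = (560660196375665/465276291872634, -49988194507148/232638145936317, 15769858629175/465276291872634, -508062459905/21148922357847)
c = (0, -11/8, 341/70, -939/572)
Ac = (0, 0, -253/80, -165979/14560)
Σ b_i: 560660196375665/465276291872634·1 + (-49988194507148/232638145936317)·1 + 15769858629175/465276291872634·1 + (-508062459905/21148922357847)·1 = 1 ✓
b·c: (-49988194507148/232638145936317)·(-11/8) + 15769858629175/465276291872634·341/70 + (-508062459905/21148922357847)·(-939/572) = 1/2 ✓
b·c²: (-49988194507148/232638145936317)·121/64 + 15769858629175/465276291872634·116281/4900 + (-508062459905/21148922357847)·881721/327184 = 1/3 ✓
b·Ac: 15769858629175/465276291872634·(-253/80) + (-508062459905/21148922357847)·(-165979/14560) = 1/6 ✓
b·c³: (-49988194507148/232638145936317)·(-1331/512) + 15769858629175/465276291872634·39651821/343000 + (-508062459905/21148922357847)·(-827936019/187149248) = 2956914311775884117/645183124730052480 ≠ 1/4 ⇒ order 3.
b·(c∘Ac): 15769858629175/465276291872634·(-86273/5600) + (-508062459905/21148922357847)·14168571/757120 = -2630513933838263/2707062061804416 ≠ 1/8
b·Ac²: 15769858629175/465276291872634·2783/640 + (-508062459905/21148922357847)·(-165119141/4076800) = 1474332537950899/1315932946710480 ≠ 1/12
b·A²c: (-508062459905/21148922357847)·759/130 = -1977535420861/14099281571898 ≠ 1/24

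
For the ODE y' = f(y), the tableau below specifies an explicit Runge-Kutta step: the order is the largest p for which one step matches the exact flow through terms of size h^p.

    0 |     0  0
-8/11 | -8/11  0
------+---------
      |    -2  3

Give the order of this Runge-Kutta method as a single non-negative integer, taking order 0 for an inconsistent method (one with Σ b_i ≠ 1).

1

b = (-2, 3)
c = (0, -8/11)
Σ b_i: (-2)·1 + 3·1 = 1 ✓
b·c: 3·(-8/11) = -24/11 ≠ 1/2 ⇒ order 1.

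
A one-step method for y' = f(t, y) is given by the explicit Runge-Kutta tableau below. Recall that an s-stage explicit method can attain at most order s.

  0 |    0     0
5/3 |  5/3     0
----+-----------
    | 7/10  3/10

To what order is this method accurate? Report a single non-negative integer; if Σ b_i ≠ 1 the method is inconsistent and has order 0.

2

b = (7/10, 3/10)
c = (0, 5/3)
Σ b_i: 7/10·1 + 3/10·1 = 1 ✓
b·c: 3/10·5/3 = 1/2 ✓; 2 stages ⇒ order 2.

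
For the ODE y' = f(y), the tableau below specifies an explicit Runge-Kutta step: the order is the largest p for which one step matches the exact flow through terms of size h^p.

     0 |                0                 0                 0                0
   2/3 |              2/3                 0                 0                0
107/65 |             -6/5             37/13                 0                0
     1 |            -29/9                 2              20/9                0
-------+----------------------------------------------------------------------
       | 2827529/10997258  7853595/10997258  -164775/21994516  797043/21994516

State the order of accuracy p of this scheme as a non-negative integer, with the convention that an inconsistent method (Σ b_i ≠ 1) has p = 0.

b = (2827529/10997258, 7853595/10997258, -164775/21994516, 797043/21994516)
c = (0, 2/3, 107/65, 1)
Ac = (0, 0, 74/39, 584/117)
Σ b_i: 2827529/10997258·1 + 7853595/10997258·1 + (-164775/21994516)·1 + 797043/21994516·1 = 1 ✓
b·c: 7853595/10997258·2/3 + (-164775/21994516)·107/65 + 797043/21994516·1 = 1/2 ✓
b·c²: 7853595/10997258·4/9 + (-164775/21994516)·11449/4225 + 797043/21994516·1 = 1/3 ✓
b·Ac: (-164775/21994516)·74/39 + 797043/21994516·584/117 = 1/6 ✓
b·c³: 7853595/10997258·8/27 + (-164775/21994516)·1225043/274625 + 797043/21994516·1 = 106109987/494876610 ≠ 1/4 ⇒ order 3.
b·(c∘Ac): (-164775/21994516)·7918/2535 + 797043/21994516·584/117 = 5195599/32991774 ≠ 1/8
b·Ac²: (-164775/21994516)·148/117 + 797043/21994516·52556/7605 = 86120206/357410885 ≠ 1/12
b·A²c: 797043/21994516·1480/351 = 7561690/49487661 ≠ 1/24

3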